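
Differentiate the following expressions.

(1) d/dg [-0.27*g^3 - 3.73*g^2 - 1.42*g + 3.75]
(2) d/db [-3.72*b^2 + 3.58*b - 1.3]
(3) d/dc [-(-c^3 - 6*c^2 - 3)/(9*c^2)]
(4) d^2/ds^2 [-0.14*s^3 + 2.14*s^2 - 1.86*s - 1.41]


(1) = -0.81*g^2 - 7.46*g - 1.42
(2) = 3.58 - 7.44*b
(3) = (c^3 - 6)/(9*c^3)
(4) = 4.28 - 0.84*s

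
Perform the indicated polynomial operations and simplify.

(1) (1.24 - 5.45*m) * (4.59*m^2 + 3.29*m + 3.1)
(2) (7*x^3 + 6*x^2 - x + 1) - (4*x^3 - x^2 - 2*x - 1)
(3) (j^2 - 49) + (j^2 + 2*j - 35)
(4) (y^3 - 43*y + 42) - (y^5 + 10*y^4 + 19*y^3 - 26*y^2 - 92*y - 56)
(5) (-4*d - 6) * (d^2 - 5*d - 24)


(1) = -25.0155*m^3 - 12.2389*m^2 - 12.8154*m + 3.844
(2) = 3*x^3 + 7*x^2 + x + 2
(3) = 2*j^2 + 2*j - 84
(4) = -y^5 - 10*y^4 - 18*y^3 + 26*y^2 + 49*y + 98
(5) = -4*d^3 + 14*d^2 + 126*d + 144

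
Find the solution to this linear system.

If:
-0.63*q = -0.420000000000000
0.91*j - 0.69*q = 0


Then:
j = 0.51
q = 0.67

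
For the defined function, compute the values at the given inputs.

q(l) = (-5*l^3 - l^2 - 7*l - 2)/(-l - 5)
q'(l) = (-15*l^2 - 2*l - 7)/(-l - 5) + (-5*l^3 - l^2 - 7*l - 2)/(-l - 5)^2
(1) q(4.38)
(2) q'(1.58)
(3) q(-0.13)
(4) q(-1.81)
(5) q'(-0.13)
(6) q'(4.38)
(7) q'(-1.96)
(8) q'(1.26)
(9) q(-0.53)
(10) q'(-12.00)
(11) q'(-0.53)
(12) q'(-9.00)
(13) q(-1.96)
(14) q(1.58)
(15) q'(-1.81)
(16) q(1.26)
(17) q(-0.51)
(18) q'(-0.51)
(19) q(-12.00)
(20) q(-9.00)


(1) = 50.32
(2) = 6.42
(3) = 0.23
(4) = -11.61
(5) = 1.39
(6) = 26.99
(7) = 24.89
(8) = 4.75
(9) = -0.49
(10) = -131.08
(11) = 2.38
(12) = -74.44
(13) = -14.98
(14) = 5.36
(15) = 20.10
(16) = 3.58
(17) = -0.44
(18) = 2.30
(19) = 1225.43
(20) = 906.25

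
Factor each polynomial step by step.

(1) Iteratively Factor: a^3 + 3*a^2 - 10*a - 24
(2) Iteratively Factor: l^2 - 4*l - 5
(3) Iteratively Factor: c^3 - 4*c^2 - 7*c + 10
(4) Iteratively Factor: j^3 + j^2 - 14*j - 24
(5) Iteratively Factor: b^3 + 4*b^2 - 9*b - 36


(1) = (a + 4)*(a^2 - a - 6) = (a + 2)*(a + 4)*(a - 3)
(2) = (l + 1)*(l - 5)
(3) = (c + 2)*(c^2 - 6*c + 5) = (c - 1)*(c + 2)*(c - 5)
(4) = (j - 4)*(j^2 + 5*j + 6) = (j - 4)*(j + 3)*(j + 2)
(5) = (b + 4)*(b^2 - 9) = (b + 3)*(b + 4)*(b - 3)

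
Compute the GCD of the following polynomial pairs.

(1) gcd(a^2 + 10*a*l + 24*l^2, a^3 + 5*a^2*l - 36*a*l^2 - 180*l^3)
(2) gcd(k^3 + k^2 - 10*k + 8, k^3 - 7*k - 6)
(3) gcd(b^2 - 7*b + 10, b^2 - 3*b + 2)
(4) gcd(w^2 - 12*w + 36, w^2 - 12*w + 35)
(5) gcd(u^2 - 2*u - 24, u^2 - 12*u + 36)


(1) = gcd((a + 4*l)*(a + 6*l), (a - 6*l)*(a + 5*l)*(a + 6*l)) = a + 6*l
(2) = gcd((k - 2)*(k - 1)*(k + 4), (k - 3)*(k + 1)*(k + 2)) = 1
(3) = b - 2
(4) = 1
(5) = gcd((u - 6)*(u + 4), (u - 6)^2) = u - 6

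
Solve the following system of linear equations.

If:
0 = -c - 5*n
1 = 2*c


Then:
c = 1/2
n = -1/10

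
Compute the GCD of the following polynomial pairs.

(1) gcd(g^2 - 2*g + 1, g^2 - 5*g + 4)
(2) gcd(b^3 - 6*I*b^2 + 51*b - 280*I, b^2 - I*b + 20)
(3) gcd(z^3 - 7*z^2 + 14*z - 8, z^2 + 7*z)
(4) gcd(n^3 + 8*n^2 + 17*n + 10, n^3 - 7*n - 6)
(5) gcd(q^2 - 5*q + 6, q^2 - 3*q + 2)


(1) = g - 1
(2) = b - 5*I
(3) = 1
(4) = gcd((n + 1)*(n + 2)*(n + 5), (n - 3)*(n + 1)*(n + 2)) = n^2 + 3*n + 2
(5) = gcd((q - 3)*(q - 2), (q - 2)*(q - 1)) = q - 2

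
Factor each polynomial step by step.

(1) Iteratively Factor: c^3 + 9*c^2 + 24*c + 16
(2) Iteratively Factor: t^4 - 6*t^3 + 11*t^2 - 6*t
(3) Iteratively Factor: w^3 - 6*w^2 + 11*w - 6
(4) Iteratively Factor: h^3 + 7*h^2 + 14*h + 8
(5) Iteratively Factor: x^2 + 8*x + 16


(1) = (c + 4)*(c^2 + 5*c + 4) = (c + 1)*(c + 4)*(c + 4)
(2) = (t - 3)*(t^3 - 3*t^2 + 2*t) = t*(t - 3)*(t^2 - 3*t + 2) = t*(t - 3)*(t - 2)*(t - 1)
(3) = (w - 2)*(w^2 - 4*w + 3) = (w - 2)*(w - 1)*(w - 3)
(4) = (h + 1)*(h^2 + 6*h + 8) = (h + 1)*(h + 4)*(h + 2)
(5) = (x + 4)*(x + 4)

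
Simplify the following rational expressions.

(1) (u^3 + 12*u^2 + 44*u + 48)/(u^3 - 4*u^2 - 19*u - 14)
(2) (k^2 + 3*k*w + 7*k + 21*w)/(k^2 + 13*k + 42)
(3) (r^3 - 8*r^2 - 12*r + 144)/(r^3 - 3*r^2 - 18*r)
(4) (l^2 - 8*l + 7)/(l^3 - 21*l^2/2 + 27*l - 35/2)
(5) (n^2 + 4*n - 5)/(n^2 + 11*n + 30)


(1) = (u^2 + 10*u + 24)/(u^2 - 6*u - 7)
(2) = (k + 3*w)/(k + 6)
(3) = (r^2 - 2*r - 24)/(r^2 + 3*r)
(4) = 2/(2*l - 5)
(5) = (n - 1)/(n + 6)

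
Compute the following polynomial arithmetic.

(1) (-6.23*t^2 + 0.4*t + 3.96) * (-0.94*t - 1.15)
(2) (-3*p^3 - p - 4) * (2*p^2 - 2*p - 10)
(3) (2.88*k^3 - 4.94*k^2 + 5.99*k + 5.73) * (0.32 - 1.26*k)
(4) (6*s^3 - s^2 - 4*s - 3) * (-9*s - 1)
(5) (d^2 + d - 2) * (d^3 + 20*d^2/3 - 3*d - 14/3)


(1) = 5.8562*t^3 + 6.7885*t^2 - 4.1824*t - 4.554
(2) = -6*p^5 + 6*p^4 + 28*p^3 - 6*p^2 + 18*p + 40
(3) = -3.6288*k^4 + 7.146*k^3 - 9.1282*k^2 - 5.303*k + 1.8336
(4) = -54*s^4 + 3*s^3 + 37*s^2 + 31*s + 3
(5) = d^5 + 23*d^4/3 + 5*d^3/3 - 21*d^2 + 4*d/3 + 28/3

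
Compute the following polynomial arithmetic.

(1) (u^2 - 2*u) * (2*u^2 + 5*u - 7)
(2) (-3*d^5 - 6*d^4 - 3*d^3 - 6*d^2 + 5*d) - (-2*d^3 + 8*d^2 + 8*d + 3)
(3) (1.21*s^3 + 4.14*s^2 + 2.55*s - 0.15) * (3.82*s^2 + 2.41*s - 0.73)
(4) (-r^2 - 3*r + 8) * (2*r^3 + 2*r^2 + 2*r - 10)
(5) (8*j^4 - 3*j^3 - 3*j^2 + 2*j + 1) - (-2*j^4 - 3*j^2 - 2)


(1) = 2*u^4 + u^3 - 17*u^2 + 14*u
(2) = -3*d^5 - 6*d^4 - d^3 - 14*d^2 - 3*d - 3
(3) = 4.6222*s^5 + 18.7309*s^4 + 18.8351*s^3 + 2.5503*s^2 - 2.223*s + 0.1095
(4) = -2*r^5 - 8*r^4 + 8*r^3 + 20*r^2 + 46*r - 80
(5) = 10*j^4 - 3*j^3 + 2*j + 3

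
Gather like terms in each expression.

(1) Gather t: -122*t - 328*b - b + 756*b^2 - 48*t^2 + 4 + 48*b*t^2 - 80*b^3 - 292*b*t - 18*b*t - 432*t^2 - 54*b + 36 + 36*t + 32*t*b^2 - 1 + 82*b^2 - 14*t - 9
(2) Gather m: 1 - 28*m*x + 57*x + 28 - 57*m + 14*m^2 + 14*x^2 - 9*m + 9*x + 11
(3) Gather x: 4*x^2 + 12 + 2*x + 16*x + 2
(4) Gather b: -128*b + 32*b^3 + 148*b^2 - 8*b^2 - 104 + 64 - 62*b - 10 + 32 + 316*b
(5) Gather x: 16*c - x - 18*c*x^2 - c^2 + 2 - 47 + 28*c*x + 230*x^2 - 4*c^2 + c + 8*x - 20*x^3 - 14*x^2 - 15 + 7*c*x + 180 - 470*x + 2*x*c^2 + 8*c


(1) = -80*b^3 + 838*b^2 - 383*b + t^2*(48*b - 480) + t*(32*b^2 - 310*b - 100) + 30
(2) = 14*m^2 + m*(-28*x - 66) + 14*x^2 + 66*x + 40
(3) = 4*x^2 + 18*x + 14
(4) = 32*b^3 + 140*b^2 + 126*b - 18
(5) = -5*c^2 + 25*c - 20*x^3 + x^2*(216 - 18*c) + x*(2*c^2 + 35*c - 463) + 120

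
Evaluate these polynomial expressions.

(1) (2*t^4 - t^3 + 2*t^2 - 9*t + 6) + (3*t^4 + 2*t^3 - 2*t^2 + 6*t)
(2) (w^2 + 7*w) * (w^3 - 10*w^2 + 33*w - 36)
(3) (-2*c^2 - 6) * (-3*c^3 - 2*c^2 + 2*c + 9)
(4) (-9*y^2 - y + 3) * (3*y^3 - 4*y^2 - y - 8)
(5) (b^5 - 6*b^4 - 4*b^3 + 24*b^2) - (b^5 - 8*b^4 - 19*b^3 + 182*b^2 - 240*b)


(1) = 5*t^4 + t^3 - 3*t + 6
(2) = w^5 - 3*w^4 - 37*w^3 + 195*w^2 - 252*w
(3) = 6*c^5 + 4*c^4 + 14*c^3 - 6*c^2 - 12*c - 54
(4) = -27*y^5 + 33*y^4 + 22*y^3 + 61*y^2 + 5*y - 24
(5) = 2*b^4 + 15*b^3 - 158*b^2 + 240*b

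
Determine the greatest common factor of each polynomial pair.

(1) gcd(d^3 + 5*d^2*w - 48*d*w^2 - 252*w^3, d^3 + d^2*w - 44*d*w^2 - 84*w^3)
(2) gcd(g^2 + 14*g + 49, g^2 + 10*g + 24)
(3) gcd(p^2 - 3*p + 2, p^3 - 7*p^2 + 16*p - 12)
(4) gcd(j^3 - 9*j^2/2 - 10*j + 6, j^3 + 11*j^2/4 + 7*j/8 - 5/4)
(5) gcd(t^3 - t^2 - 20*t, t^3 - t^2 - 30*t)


(1) = gcd((d - 7*w)*(d + 6*w)^2, (d - 7*w)*(d + 2*w)*(d + 6*w)) = -d^2 + d*w + 42*w^2
(2) = 1
(3) = p - 2
(4) = gcd((j - 6)*(j - 1/2)*(j + 2), (j - 1/2)*(j + 5/4)*(j + 2)) = j^2 + 3*j/2 - 1
(5) = gcd(t*(t - 5)*(t + 4), t*(t - 6)*(t + 5)) = t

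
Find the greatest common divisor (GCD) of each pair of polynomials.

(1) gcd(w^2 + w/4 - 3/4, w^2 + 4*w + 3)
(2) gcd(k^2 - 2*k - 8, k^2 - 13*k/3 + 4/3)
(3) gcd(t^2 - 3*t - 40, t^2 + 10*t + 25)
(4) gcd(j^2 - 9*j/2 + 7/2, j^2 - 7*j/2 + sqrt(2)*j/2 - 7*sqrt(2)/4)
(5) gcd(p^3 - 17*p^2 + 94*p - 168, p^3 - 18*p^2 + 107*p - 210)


(1) = w + 1
(2) = k - 4
(3) = t + 5
(4) = gcd((j - 7/2)*(j - 1), (j - 7/2)*(j + sqrt(2)/2)) = j - 7/2
(5) = gcd((p - 7)*(p - 6)*(p - 4), (p - 7)*(p - 6)*(p - 5)) = p^2 - 13*p + 42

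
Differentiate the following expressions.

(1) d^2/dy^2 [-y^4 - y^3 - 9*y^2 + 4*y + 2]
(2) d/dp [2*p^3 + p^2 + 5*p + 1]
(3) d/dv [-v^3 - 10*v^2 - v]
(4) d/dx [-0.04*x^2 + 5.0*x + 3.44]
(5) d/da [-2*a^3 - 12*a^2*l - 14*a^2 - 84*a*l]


(1) = -12*y^2 - 6*y - 18
(2) = 6*p^2 + 2*p + 5
(3) = -3*v^2 - 20*v - 1
(4) = 5.0 - 0.08*x
(5) = -6*a^2 - 24*a*l - 28*a - 84*l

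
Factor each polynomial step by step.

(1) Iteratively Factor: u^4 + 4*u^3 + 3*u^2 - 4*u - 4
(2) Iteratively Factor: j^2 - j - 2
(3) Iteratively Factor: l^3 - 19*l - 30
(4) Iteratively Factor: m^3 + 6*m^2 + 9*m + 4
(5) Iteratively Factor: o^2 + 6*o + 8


(1) = (u + 1)*(u^3 + 3*u^2 - 4) = (u - 1)*(u + 1)*(u^2 + 4*u + 4) = (u - 1)*(u + 1)*(u + 2)*(u + 2)
(2) = (j + 1)*(j - 2)
(3) = (l - 5)*(l^2 + 5*l + 6) = (l - 5)*(l + 2)*(l + 3)
(4) = (m + 4)*(m^2 + 2*m + 1) = (m + 1)*(m + 4)*(m + 1)
(5) = (o + 2)*(o + 4)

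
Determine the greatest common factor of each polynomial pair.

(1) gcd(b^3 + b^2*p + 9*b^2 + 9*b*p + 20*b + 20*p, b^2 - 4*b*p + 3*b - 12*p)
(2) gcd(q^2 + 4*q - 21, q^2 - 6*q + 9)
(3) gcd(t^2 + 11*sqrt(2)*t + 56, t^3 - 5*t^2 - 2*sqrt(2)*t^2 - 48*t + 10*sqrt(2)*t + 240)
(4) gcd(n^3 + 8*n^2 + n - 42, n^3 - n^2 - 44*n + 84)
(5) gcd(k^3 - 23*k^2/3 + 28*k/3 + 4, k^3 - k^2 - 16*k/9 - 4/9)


(1) = gcd((b + 4)*(b + 5)*(b + p), (b + 3)*(b - 4*p)) = 1
(2) = q - 3
(3) = t + 4*sqrt(2)
(4) = gcd((n - 2)*(n + 3)*(n + 7), (n - 6)*(n - 2)*(n + 7)) = n^2 + 5*n - 14
(5) = k^2 - 5*k/3 - 2/3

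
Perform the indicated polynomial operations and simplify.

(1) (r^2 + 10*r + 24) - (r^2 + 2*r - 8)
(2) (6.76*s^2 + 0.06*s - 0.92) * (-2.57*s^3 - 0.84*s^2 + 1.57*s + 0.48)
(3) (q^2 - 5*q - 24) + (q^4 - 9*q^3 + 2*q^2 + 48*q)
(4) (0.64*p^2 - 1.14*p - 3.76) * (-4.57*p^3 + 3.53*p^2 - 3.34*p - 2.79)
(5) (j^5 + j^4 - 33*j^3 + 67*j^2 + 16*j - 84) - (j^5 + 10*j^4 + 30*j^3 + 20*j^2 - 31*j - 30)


(1) = 8*r + 32
(2) = -17.3732*s^5 - 5.8326*s^4 + 12.9272*s^3 + 4.1118*s^2 - 1.4156*s - 0.4416
(3) = q^4 - 9*q^3 + 3*q^2 + 43*q - 24
(4) = -2.9248*p^5 + 7.469*p^4 + 11.0214*p^3 - 11.2508*p^2 + 15.739*p + 10.4904
(5) = -9*j^4 - 63*j^3 + 47*j^2 + 47*j - 54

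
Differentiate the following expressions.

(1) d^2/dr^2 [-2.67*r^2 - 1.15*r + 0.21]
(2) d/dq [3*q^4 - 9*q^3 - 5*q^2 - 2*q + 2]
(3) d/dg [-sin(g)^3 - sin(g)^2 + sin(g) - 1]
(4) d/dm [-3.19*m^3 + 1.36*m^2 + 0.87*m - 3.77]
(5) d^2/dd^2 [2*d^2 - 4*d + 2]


(1) = -5.34000000000000
(2) = 12*q^3 - 27*q^2 - 10*q - 2
(3) = (-3*sin(g)^2 - 2*sin(g) + 1)*cos(g)
(4) = -9.57*m^2 + 2.72*m + 0.87
(5) = 4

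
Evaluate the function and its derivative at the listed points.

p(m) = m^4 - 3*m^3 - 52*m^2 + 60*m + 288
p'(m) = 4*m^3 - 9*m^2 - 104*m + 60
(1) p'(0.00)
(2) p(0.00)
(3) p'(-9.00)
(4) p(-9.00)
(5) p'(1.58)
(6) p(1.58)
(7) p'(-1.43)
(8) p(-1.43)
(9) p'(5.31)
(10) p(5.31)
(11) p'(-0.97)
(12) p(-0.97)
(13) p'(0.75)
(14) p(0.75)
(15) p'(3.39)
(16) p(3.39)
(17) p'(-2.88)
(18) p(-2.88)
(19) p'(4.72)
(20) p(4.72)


(1) = 60.00
(2) = 288.00
(3) = -2649.00
(4) = 4284.00
(5) = -111.01
(6) = 247.39
(7) = 178.62
(8) = 108.82
(9) = -147.12
(10) = -513.74
(11) = 148.76
(12) = 184.50
(13) = -21.38
(14) = 302.80
(15) = -240.16
(16) = -91.00
(17) = 189.32
(18) = -175.65
(19) = -210.77
(20) = -406.41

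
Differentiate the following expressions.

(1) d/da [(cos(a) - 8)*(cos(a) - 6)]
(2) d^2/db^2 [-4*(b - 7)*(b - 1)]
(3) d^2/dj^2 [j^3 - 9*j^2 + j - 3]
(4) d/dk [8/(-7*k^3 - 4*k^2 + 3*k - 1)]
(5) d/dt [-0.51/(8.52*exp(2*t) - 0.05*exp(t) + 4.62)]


(1) = 2*(7 - cos(a))*sin(a)
(2) = -8
(3) = 6*j - 18
(4) = 8*(21*k^2 + 8*k - 3)/(7*k^3 + 4*k^2 - 3*k + 1)^2
(5) = (8.6904*exp(t) - 0.0255)*exp(t)/(8.52*exp(2*t) - 0.05*exp(t) + 4.62)^2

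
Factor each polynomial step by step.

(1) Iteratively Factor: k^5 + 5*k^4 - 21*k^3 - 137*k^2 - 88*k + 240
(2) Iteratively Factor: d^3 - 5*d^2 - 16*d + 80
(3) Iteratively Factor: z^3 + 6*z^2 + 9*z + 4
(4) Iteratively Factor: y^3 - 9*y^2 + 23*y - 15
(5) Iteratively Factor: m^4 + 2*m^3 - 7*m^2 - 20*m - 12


(1) = (k - 1)*(k^4 + 6*k^3 - 15*k^2 - 152*k - 240) = (k - 1)*(k + 3)*(k^3 + 3*k^2 - 24*k - 80) = (k - 5)*(k - 1)*(k + 3)*(k^2 + 8*k + 16) = (k - 5)*(k - 1)*(k + 3)*(k + 4)*(k + 4)
(2) = (d - 5)*(d^2 - 16) = (d - 5)*(d - 4)*(d + 4)
(3) = (z + 1)*(z^2 + 5*z + 4) = (z + 1)*(z + 4)*(z + 1)
(4) = (y - 3)*(y^2 - 6*y + 5) = (y - 3)*(y - 1)*(y - 5)
(5) = (m + 1)*(m^3 + m^2 - 8*m - 12) = (m - 3)*(m + 1)*(m^2 + 4*m + 4) = (m - 3)*(m + 1)*(m + 2)*(m + 2)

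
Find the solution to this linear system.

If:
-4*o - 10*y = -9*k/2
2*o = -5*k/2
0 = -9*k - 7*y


Then:
k = 0
o = 0
y = 0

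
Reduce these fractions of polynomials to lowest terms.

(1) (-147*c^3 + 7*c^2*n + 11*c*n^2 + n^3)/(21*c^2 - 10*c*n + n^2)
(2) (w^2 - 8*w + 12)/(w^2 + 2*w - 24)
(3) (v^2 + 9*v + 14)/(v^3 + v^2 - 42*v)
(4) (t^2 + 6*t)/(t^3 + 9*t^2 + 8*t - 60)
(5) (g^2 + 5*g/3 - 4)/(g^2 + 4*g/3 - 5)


(1) = (-49*c^2 - 14*c*n - n^2)/(7*c - n)
(2) = (w^2 - 8*w + 12)/(w^2 + 2*w - 24)
(3) = (v + 2)/(v^2 - 6*v)
(4) = t/(t^2 + 3*t - 10)
(5) = (3*g - 4)/(3*g - 5)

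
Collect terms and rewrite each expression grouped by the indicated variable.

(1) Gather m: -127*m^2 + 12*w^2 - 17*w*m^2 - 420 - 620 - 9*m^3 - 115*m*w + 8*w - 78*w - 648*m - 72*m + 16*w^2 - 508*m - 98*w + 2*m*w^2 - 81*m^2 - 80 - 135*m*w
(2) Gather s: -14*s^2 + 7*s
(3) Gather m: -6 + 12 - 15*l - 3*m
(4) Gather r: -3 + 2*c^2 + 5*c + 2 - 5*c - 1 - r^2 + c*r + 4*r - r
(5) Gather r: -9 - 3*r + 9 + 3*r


(1) = -9*m^3 + m^2*(-17*w - 208) + m*(2*w^2 - 250*w - 1228) + 28*w^2 - 168*w - 1120
(2) = -14*s^2 + 7*s
(3) = -15*l - 3*m + 6
(4) = 2*c^2 - r^2 + r*(c + 3) - 2
(5) = 0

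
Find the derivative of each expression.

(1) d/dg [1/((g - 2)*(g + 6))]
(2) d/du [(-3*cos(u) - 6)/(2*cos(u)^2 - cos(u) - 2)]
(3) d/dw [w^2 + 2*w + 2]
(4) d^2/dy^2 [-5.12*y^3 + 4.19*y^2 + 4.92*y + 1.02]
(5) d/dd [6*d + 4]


(1) = 2*(-g - 2)/(g^4 + 8*g^3 - 8*g^2 - 96*g + 144)
(2) = -6*(cos(u) + 4)*sin(u)*cos(u)/(2*sin(u)^2 + cos(u))^2
(3) = 2*w + 2
(4) = 8.38 - 30.72*y
(5) = 6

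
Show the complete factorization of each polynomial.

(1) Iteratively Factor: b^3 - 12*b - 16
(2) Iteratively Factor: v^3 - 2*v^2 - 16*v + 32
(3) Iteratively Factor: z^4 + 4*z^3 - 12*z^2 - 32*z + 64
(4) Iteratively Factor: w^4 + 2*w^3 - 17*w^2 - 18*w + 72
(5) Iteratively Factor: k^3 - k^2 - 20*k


(1) = (b + 2)*(b^2 - 2*b - 8) = (b + 2)^2*(b - 4)
(2) = (v - 4)*(v^2 + 2*v - 8) = (v - 4)*(v + 4)*(v - 2)
(3) = (z - 2)*(z^3 + 6*z^2 - 32) = (z - 2)*(z + 4)*(z^2 + 2*z - 8) = (z - 2)^2*(z + 4)*(z + 4)
(4) = (w + 4)*(w^3 - 2*w^2 - 9*w + 18) = (w - 3)*(w + 4)*(w^2 + w - 6) = (w - 3)*(w + 3)*(w + 4)*(w - 2)
(5) = (k - 5)*(k^2 + 4*k) = k*(k - 5)*(k + 4)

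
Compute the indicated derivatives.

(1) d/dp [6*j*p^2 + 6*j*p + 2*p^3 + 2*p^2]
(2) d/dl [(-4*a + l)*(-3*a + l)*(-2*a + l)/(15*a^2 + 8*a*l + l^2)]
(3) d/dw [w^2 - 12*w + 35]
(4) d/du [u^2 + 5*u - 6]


(1) = 12*j*p + 6*j + 6*p^2 + 4*p
(2) = (582*a^4 - 222*a^3*l - 53*a^2*l^2 + 16*a*l^3 + l^4)/(225*a^4 + 240*a^3*l + 94*a^2*l^2 + 16*a*l^3 + l^4)
(3) = 2*w - 12
(4) = 2*u + 5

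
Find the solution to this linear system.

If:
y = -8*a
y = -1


Then:
a = 1/8
y = -1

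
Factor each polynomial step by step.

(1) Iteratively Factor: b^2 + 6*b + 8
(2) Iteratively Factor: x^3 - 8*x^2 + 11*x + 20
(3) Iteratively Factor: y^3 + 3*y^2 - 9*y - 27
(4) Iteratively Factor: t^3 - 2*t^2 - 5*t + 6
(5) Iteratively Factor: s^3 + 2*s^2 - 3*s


(1) = (b + 4)*(b + 2)
(2) = (x - 5)*(x^2 - 3*x - 4) = (x - 5)*(x - 4)*(x + 1)
(3) = (y - 3)*(y^2 + 6*y + 9) = (y - 3)*(y + 3)*(y + 3)
(4) = (t + 2)*(t^2 - 4*t + 3) = (t - 3)*(t + 2)*(t - 1)
(5) = (s - 1)*(s^2 + 3*s) = (s - 1)*(s + 3)*(s)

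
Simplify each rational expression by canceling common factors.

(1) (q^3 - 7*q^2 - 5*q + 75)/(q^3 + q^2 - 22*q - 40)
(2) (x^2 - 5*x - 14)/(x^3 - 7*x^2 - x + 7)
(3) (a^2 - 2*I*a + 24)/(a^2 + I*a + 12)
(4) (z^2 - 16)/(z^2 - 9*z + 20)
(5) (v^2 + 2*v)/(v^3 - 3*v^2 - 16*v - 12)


(1) = (q^2 - 2*q - 15)/(q^2 + 6*q + 8)
(2) = (x + 2)/(x^2 - 1)
(3) = (a - 6*I)/(a - 3*I)
(4) = (z + 4)/(z - 5)
(5) = v/(v^2 - 5*v - 6)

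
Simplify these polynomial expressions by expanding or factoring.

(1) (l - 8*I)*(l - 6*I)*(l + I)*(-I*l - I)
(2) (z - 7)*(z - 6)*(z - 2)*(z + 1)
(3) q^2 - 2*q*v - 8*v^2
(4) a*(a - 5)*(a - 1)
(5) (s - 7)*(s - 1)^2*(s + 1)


(1) = -I*l^4 - 13*l^3 - I*l^3 - 13*l^2 + 34*I*l^2 - 48*l + 34*I*l - 48
(2) = z^4 - 14*z^3 + 53*z^2 - 16*z - 84
(3) = (q - 4*v)*(q + 2*v)
(4) = a^3 - 6*a^2 + 5*a
(5) = s^4 - 8*s^3 + 6*s^2 + 8*s - 7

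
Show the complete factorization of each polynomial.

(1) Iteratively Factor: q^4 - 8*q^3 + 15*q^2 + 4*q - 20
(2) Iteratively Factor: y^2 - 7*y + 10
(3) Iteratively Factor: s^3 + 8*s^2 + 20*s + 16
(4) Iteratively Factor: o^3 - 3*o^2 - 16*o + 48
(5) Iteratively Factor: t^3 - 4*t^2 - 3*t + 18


(1) = (q - 2)*(q^3 - 6*q^2 + 3*q + 10) = (q - 2)*(q + 1)*(q^2 - 7*q + 10) = (q - 2)^2*(q + 1)*(q - 5)
(2) = (y - 5)*(y - 2)
(3) = (s + 4)*(s^2 + 4*s + 4) = (s + 2)*(s + 4)*(s + 2)
(4) = (o - 4)*(o^2 + o - 12) = (o - 4)*(o + 4)*(o - 3)
(5) = (t - 3)*(t^2 - t - 6) = (t - 3)^2*(t + 2)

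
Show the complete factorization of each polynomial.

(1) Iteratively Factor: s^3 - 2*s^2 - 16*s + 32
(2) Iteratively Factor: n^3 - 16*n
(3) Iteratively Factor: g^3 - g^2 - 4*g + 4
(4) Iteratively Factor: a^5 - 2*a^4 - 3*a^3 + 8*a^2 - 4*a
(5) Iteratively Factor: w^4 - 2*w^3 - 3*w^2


(1) = (s - 4)*(s^2 + 2*s - 8) = (s - 4)*(s + 4)*(s - 2)
(2) = (n)*(n^2 - 16) = n*(n + 4)*(n - 4)
(3) = (g - 1)*(g^2 - 4) = (g - 1)*(g + 2)*(g - 2)
(4) = (a - 2)*(a^4 - 3*a^2 + 2*a) = a*(a - 2)*(a^3 - 3*a + 2) = a*(a - 2)*(a + 2)*(a^2 - 2*a + 1) = a*(a - 2)*(a - 1)*(a + 2)*(a - 1)
(5) = (w)*(w^3 - 2*w^2 - 3*w) = w^2*(w^2 - 2*w - 3) = w^2*(w + 1)*(w - 3)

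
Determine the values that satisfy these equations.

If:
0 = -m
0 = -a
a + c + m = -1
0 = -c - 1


Then:
a = 0
c = -1
m = 0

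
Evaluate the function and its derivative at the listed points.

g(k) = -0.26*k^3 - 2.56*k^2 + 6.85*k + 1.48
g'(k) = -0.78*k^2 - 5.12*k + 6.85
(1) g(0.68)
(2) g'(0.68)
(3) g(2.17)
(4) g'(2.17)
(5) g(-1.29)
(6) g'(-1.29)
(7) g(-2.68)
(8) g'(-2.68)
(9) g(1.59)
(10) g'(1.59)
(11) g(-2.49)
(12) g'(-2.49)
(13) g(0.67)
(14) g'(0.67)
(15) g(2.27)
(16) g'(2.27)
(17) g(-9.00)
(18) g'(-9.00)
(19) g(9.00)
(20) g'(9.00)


(1) = 4.87
(2) = 3.01
(3) = 1.63
(4) = -7.93
(5) = -11.06
(6) = 12.16
(7) = -30.26
(8) = 14.97
(9) = 4.85
(10) = -3.26
(11) = -27.43
(12) = 14.76
(13) = 4.84
(14) = 3.07
(15) = 0.80
(16) = -8.79
(17) = -77.99
(18) = -10.25
(19) = -333.77
(20) = -102.41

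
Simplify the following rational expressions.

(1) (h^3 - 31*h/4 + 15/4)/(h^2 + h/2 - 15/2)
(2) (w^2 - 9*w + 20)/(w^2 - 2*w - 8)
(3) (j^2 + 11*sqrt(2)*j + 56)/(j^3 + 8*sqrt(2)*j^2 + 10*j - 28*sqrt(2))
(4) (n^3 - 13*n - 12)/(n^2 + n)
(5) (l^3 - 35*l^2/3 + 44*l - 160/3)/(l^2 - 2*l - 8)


(1) = h - 1/2
(2) = (w - 5)/(w + 2)
(3) = (j + 4*sqrt(2))/(j^2 + sqrt(2)*j - 4)
(4) = (n^2 - n - 12)/n
(5) = (3*l^2 - 23*l + 40)/(3*l + 6)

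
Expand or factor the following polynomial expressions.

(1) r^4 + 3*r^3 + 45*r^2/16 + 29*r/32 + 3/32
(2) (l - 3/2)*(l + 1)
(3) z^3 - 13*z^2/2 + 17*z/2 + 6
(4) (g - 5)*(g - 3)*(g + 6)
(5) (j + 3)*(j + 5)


(1) = (r + 1/4)^2*(r + 1)*(r + 3/2)
(2) = l^2 - l/2 - 3/2
(3) = (z - 4)*(z - 3)*(z + 1/2)
(4) = g^3 - 2*g^2 - 33*g + 90
(5) = j^2 + 8*j + 15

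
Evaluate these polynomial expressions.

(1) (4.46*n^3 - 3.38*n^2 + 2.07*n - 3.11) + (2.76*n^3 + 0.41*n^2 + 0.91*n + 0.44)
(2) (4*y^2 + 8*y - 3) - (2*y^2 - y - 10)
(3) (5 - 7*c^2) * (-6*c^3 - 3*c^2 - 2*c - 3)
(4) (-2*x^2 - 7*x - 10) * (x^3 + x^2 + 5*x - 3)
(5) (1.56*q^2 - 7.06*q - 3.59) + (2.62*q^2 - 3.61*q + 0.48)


(1) = 7.22*n^3 - 2.97*n^2 + 2.98*n - 2.67
(2) = 2*y^2 + 9*y + 7
(3) = 42*c^5 + 21*c^4 - 16*c^3 + 6*c^2 - 10*c - 15
(4) = -2*x^5 - 9*x^4 - 27*x^3 - 39*x^2 - 29*x + 30
(5) = 4.18*q^2 - 10.67*q - 3.11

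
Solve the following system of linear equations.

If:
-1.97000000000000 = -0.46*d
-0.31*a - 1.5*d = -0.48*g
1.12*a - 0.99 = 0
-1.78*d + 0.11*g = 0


Then:
No Solution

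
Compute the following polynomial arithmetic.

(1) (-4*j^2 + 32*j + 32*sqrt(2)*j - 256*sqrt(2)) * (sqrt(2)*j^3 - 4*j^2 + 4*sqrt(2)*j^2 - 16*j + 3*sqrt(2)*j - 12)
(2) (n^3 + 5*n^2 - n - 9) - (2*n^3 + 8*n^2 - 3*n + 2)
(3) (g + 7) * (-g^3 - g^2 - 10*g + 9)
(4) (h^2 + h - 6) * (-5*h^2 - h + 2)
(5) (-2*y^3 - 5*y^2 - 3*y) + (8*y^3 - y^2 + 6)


(1) = -4*sqrt(2)*j^5 + 16*sqrt(2)*j^4 + 80*j^4 - 320*j^3 - 12*sqrt(2)*j^3 - 2320*j^2 + 608*sqrt(2)*j^2 - 1920*j + 3712*sqrt(2)*j + 3072*sqrt(2)
(2) = -n^3 - 3*n^2 + 2*n - 11
(3) = -g^4 - 8*g^3 - 17*g^2 - 61*g + 63
(4) = -5*h^4 - 6*h^3 + 31*h^2 + 8*h - 12
(5) = 6*y^3 - 6*y^2 - 3*y + 6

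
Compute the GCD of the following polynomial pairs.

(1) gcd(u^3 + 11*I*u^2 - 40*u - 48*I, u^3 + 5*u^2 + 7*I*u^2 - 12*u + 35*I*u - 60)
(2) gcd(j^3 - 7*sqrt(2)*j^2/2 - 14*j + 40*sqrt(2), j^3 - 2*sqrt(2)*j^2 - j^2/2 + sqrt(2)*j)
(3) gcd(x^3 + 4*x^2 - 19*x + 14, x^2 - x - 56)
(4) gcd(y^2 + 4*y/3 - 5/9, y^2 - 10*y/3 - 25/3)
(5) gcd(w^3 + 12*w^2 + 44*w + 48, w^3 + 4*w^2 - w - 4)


(1) = u^2 + 7*I*u - 12
(2) = gcd((j - 4*sqrt(2))*(j - 2*sqrt(2))*(j + 5*sqrt(2)/2), j*(j - 1/2)*(j - 2*sqrt(2))) = j - 2*sqrt(2)
(3) = gcd((x - 2)*(x - 1)*(x + 7), (x - 8)*(x + 7)) = x + 7
(4) = y + 5/3
(5) = gcd((w + 2)*(w + 4)*(w + 6), (w - 1)*(w + 1)*(w + 4)) = w + 4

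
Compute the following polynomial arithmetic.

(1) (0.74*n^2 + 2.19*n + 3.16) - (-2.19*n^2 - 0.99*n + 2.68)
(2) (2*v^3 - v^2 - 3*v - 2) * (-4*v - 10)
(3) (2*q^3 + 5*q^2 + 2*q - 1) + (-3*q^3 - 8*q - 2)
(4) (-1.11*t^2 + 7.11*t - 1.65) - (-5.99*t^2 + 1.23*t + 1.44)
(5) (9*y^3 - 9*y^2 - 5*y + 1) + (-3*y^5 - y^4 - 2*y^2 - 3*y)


(1) = 2.93*n^2 + 3.18*n + 0.48
(2) = -8*v^4 - 16*v^3 + 22*v^2 + 38*v + 20
(3) = -q^3 + 5*q^2 - 6*q - 3
(4) = 4.88*t^2 + 5.88*t - 3.09
(5) = -3*y^5 - y^4 + 9*y^3 - 11*y^2 - 8*y + 1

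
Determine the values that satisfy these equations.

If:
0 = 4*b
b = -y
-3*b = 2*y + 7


Then:
No Solution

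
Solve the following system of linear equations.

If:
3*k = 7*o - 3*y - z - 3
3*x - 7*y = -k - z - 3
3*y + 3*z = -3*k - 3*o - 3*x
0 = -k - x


Then:
k = -66*z - 51
o = -20*z - 15
x = 66*z + 51
y = 19*z + 15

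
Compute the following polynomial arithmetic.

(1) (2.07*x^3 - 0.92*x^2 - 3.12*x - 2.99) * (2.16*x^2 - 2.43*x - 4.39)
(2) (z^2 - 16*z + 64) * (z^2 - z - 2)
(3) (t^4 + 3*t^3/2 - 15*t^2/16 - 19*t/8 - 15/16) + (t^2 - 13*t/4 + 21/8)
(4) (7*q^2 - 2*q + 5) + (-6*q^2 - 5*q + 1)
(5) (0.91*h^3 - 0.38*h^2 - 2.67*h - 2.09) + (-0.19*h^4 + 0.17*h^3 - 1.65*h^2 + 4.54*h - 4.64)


(1) = 4.4712*x^5 - 7.0173*x^4 - 13.5909*x^3 + 5.162*x^2 + 20.9625*x + 13.1261
(2) = z^4 - 17*z^3 + 78*z^2 - 32*z - 128
(3) = t^4 + 3*t^3/2 + t^2/16 - 45*t/8 + 27/16
(4) = q^2 - 7*q + 6
(5) = -0.19*h^4 + 1.08*h^3 - 2.03*h^2 + 1.87*h - 6.73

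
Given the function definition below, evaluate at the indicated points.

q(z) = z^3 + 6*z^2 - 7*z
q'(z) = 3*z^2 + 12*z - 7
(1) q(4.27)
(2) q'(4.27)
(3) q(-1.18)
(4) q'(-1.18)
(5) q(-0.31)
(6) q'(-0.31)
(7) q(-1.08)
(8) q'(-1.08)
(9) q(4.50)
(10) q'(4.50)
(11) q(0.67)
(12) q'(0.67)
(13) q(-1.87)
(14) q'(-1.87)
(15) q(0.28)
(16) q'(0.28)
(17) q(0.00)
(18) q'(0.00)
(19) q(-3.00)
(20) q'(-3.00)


(1) = 157.36
(2) = 98.94
(3) = 14.97
(4) = -16.98
(5) = 2.72
(6) = -10.43
(7) = 13.30
(8) = -16.46
(9) = 181.12
(10) = 107.75
(11) = -1.70
(12) = 2.39
(13) = 27.53
(14) = -18.95
(15) = -1.47
(16) = -3.40
(17) = 0.00
(18) = -7.00
(19) = 48.00
(20) = -16.00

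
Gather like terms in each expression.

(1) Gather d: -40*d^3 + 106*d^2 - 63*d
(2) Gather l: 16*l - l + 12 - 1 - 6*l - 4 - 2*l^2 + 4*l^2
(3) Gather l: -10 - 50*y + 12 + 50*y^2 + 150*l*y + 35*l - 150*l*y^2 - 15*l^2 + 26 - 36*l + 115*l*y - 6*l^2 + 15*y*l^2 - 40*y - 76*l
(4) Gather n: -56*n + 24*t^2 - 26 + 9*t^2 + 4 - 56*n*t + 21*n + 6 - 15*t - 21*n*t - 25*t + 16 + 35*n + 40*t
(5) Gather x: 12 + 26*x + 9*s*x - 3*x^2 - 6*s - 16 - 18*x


(1) = -40*d^3 + 106*d^2 - 63*d
(2) = 2*l^2 + 9*l + 7
(3) = l^2*(15*y - 21) + l*(-150*y^2 + 265*y - 77) + 50*y^2 - 90*y + 28
(4) = -77*n*t + 33*t^2
(5) = -6*s - 3*x^2 + x*(9*s + 8) - 4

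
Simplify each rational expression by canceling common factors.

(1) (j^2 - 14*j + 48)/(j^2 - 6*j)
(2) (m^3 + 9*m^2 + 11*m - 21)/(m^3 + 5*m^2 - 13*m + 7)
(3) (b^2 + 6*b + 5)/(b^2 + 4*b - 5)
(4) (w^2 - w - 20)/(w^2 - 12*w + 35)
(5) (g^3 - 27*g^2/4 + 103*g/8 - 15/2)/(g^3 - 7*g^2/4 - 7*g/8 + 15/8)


(1) = (j - 8)/j
(2) = (m + 3)/(m - 1)
(3) = (b + 1)/(b - 1)
(4) = (w + 4)/(w - 7)
(5) = (g - 4)/(g + 1)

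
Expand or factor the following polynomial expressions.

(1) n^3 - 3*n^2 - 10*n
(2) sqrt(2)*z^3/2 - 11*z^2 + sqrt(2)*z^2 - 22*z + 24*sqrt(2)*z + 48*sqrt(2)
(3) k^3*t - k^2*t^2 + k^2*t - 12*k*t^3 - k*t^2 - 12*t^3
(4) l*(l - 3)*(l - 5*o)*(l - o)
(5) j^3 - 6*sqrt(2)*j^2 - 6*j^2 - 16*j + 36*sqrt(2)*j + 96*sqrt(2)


(1) = n*(n - 5)*(n + 2)
(2) = (z - 8*sqrt(2))*(z - 3*sqrt(2))*(sqrt(2)*z/2 + sqrt(2))
(3) = (k - 4*t)*(k + 3*t)*(k*t + t)
(4) = l^4 - 6*l^3*o - 3*l^3 + 5*l^2*o^2 + 18*l^2*o - 15*l*o^2
(5) = (j - 8)*(j + 2)*(j - 6*sqrt(2))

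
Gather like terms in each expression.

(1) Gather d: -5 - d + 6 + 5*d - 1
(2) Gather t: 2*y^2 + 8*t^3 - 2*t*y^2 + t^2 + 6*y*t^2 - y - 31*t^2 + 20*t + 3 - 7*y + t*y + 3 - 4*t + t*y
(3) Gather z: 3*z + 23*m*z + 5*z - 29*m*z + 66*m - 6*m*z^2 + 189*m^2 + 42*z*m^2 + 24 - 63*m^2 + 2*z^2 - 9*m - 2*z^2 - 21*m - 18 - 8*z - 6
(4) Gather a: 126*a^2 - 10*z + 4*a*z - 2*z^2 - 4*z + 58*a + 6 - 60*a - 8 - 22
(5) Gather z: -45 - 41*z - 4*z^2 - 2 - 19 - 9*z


(1) = 4*d
(2) = 8*t^3 + t^2*(6*y - 30) + t*(-2*y^2 + 2*y + 16) + 2*y^2 - 8*y + 6
(3) = 126*m^2 - 6*m*z^2 + 36*m + z*(42*m^2 - 6*m)
(4) = 126*a^2 + a*(4*z - 2) - 2*z^2 - 14*z - 24
(5) = -4*z^2 - 50*z - 66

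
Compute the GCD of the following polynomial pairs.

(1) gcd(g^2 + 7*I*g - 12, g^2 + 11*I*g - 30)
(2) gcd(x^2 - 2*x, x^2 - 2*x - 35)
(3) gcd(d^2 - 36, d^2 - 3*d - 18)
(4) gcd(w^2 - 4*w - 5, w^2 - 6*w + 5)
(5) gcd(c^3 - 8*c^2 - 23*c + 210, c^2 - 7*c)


(1) = gcd((g + 3*I)*(g + 4*I), (g + 5*I)*(g + 6*I)) = 1
(2) = 1
(3) = gcd((d - 6)*(d + 6), (d - 6)*(d + 3)) = d - 6
(4) = gcd((w - 5)*(w + 1), (w - 5)*(w - 1)) = w - 5
(5) = c - 7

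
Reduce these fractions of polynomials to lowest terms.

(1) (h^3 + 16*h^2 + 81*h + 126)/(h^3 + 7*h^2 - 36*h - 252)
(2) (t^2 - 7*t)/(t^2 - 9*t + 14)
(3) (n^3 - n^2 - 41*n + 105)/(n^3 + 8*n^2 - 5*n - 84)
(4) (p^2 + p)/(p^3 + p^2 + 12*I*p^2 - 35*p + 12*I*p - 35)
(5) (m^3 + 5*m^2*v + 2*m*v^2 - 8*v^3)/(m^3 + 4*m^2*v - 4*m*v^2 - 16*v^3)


(1) = (h + 3)/(h - 6)
(2) = t/(t - 2)
(3) = (n - 5)/(n + 4)
(4) = p/(p^2 + 12*I*p - 35)
(5) = (-m + v)/(-m + 2*v)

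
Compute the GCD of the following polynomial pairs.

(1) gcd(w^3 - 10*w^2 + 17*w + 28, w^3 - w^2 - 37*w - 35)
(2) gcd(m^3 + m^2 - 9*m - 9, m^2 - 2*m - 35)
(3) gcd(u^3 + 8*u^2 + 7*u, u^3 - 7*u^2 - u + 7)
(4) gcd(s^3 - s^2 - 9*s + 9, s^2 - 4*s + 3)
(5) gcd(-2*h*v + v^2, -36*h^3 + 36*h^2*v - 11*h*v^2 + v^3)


(1) = w^2 - 6*w - 7
(2) = gcd((m - 3)*(m + 1)*(m + 3), (m - 7)*(m + 5)) = 1
(3) = gcd(u*(u + 1)*(u + 7), (u - 7)*(u - 1)*(u + 1)) = u + 1
(4) = s^2 - 4*s + 3
(5) = -2*h + v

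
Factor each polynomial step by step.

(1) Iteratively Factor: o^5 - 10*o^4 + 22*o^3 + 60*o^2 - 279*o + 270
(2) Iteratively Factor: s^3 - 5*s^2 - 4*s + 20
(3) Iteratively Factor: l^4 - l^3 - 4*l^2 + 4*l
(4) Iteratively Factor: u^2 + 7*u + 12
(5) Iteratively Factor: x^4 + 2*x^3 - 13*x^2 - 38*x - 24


(1) = (o + 3)*(o^4 - 13*o^3 + 61*o^2 - 123*o + 90) = (o - 2)*(o + 3)*(o^3 - 11*o^2 + 39*o - 45) = (o - 3)*(o - 2)*(o + 3)*(o^2 - 8*o + 15) = (o - 3)^2*(o - 2)*(o + 3)*(o - 5)
(2) = (s - 2)*(s^2 - 3*s - 10) = (s - 2)*(s + 2)*(s - 5)
(3) = (l - 1)*(l^3 - 4*l) = l*(l - 1)*(l^2 - 4) = l*(l - 2)*(l - 1)*(l + 2)
(4) = (u + 4)*(u + 3)
(5) = (x + 1)*(x^3 + x^2 - 14*x - 24) = (x + 1)*(x + 2)*(x^2 - x - 12) = (x - 4)*(x + 1)*(x + 2)*(x + 3)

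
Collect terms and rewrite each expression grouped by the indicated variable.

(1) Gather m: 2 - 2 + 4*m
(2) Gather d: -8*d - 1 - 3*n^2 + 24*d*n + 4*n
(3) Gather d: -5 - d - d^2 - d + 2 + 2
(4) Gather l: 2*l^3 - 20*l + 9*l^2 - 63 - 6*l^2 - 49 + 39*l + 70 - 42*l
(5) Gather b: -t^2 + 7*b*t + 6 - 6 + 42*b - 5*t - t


(1) = 4*m
(2) = d*(24*n - 8) - 3*n^2 + 4*n - 1
(3) = -d^2 - 2*d - 1
(4) = 2*l^3 + 3*l^2 - 23*l - 42
(5) = b*(7*t + 42) - t^2 - 6*t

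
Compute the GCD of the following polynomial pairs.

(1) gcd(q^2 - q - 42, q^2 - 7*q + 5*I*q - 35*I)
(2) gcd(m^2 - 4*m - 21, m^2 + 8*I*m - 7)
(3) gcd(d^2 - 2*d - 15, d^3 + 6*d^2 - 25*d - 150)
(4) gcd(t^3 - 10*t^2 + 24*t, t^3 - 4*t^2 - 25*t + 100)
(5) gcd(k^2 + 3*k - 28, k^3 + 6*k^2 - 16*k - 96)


(1) = gcd((q - 7)*(q + 6), (q - 7)*(q + 5*I)) = q - 7
(2) = gcd((m - 7)*(m + 3), (m + I)*(m + 7*I)) = 1
(3) = gcd((d - 5)*(d + 3), (d - 5)*(d + 5)*(d + 6)) = d - 5
(4) = t - 4
(5) = gcd((k - 4)*(k + 7), (k - 4)*(k + 4)*(k + 6)) = k - 4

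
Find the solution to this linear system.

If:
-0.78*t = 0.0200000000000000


Then:
t = -0.03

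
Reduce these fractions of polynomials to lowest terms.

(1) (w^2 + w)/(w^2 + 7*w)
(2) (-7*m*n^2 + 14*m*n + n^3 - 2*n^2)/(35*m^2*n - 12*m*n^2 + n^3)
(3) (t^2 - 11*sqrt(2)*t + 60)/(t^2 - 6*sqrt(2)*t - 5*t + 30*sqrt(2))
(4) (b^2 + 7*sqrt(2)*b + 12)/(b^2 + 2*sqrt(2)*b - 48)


(1) = (w + 1)/(w + 7)
(2) = (2 - n)/(5*m - n)
(3) = (t - 5*sqrt(2))/(t - 5)
(4) = (b + sqrt(2))/(b - 4*sqrt(2))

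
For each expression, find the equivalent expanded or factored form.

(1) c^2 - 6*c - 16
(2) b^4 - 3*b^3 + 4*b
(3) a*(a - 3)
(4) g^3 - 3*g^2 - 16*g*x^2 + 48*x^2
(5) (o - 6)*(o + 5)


(1) = (c - 8)*(c + 2)
(2) = b*(b - 2)^2*(b + 1)
(3) = a^2 - 3*a
(4) = (g - 3)*(g - 4*x)*(g + 4*x)
(5) = o^2 - o - 30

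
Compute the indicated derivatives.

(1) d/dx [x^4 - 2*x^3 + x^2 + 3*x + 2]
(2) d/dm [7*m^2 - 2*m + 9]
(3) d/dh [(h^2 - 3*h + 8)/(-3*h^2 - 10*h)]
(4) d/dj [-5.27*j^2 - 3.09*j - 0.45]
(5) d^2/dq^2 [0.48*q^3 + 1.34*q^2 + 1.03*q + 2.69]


(1) = 4*x^3 - 6*x^2 + 2*x + 3
(2) = 14*m - 2
(3) = (-19*h^2 + 48*h + 80)/(h^2*(9*h^2 + 60*h + 100))
(4) = -10.54*j - 3.09
(5) = 2.88*q + 2.68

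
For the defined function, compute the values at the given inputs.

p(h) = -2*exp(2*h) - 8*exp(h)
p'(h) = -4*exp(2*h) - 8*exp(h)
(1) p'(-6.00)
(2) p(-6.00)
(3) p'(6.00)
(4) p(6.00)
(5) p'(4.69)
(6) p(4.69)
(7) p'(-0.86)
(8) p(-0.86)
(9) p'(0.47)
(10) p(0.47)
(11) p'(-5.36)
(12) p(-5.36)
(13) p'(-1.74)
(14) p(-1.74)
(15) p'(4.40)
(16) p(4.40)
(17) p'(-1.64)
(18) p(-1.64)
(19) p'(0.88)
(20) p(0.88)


(1) = -0.02
(2) = -0.02
(3) = -654246.60
(4) = -328737.01
(5) = -48266.88
(6) = -24568.85
(7) = -4.10
(8) = -3.74
(9) = -23.04
(10) = -17.92
(11) = -0.04
(12) = -0.04
(13) = -1.53
(14) = -1.47
(15) = -27188.58
(16) = -13920.09
(17) = -1.70
(18) = -1.63
(19) = -42.54
(20) = -30.91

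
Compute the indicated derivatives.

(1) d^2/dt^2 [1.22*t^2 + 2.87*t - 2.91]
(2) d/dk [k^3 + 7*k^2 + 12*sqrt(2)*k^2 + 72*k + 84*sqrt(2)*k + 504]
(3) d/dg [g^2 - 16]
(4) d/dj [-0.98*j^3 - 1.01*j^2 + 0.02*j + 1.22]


(1) = 2.44000000000000
(2) = 3*k^2 + 14*k + 24*sqrt(2)*k + 72 + 84*sqrt(2)
(3) = 2*g
(4) = -2.94*j^2 - 2.02*j + 0.02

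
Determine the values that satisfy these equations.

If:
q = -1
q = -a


Then:
a = 1
q = -1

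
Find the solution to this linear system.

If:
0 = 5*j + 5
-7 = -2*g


Then:
g = 7/2
j = -1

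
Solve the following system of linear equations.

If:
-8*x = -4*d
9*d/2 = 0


Then:
d = 0
x = 0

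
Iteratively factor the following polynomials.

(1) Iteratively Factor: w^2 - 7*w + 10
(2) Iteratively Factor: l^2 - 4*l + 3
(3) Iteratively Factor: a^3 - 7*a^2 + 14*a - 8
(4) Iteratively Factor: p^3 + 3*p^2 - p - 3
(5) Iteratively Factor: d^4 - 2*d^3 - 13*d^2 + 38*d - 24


(1) = (w - 5)*(w - 2)
(2) = (l - 1)*(l - 3)
(3) = (a - 4)*(a^2 - 3*a + 2) = (a - 4)*(a - 2)*(a - 1)
(4) = (p + 3)*(p^2 - 1) = (p - 1)*(p + 3)*(p + 1)
(5) = (d + 4)*(d^3 - 6*d^2 + 11*d - 6) = (d - 3)*(d + 4)*(d^2 - 3*d + 2) = (d - 3)*(d - 2)*(d + 4)*(d - 1)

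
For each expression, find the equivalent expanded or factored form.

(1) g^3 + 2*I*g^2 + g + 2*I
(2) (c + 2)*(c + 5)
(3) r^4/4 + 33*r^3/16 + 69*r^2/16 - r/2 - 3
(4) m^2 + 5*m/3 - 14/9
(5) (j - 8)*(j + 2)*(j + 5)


(1) = (g - I)*(g + I)*(g + 2*I)
(2) = c^2 + 7*c + 10
(3) = (r/4 + 1)*(r - 3/4)*(r + 1)*(r + 4)
(4) = (m - 2/3)*(m + 7/3)
(5) = j^3 - j^2 - 46*j - 80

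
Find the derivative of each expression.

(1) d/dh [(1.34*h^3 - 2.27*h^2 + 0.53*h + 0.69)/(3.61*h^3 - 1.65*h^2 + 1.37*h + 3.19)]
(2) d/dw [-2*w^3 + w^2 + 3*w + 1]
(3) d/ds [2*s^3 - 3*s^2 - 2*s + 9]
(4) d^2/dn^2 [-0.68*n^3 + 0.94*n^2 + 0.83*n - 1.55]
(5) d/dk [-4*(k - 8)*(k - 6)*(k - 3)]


(1) = (5.9837*h^4 - 0.155*h^3 + 3.1157*h^2 - 12.2056*h + 0.7454)/(13.0321*h^6 - 11.913*h^5 + 12.6139*h^4 + 18.5108*h^3 - 8.6501*h^2 + 8.7406*h + 10.1761)
(2) = -6*w^2 + 2*w + 3
(3) = 6*s^2 - 6*s - 2
(4) = 1.88 - 4.08*n
(5) = -12*k^2 + 136*k - 360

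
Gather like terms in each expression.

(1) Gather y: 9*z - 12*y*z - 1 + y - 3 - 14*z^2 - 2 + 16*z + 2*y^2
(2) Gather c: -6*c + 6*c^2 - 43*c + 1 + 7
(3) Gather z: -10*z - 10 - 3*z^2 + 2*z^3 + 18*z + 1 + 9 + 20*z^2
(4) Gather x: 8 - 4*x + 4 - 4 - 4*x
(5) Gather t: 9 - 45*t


(1) = 2*y^2 + y*(1 - 12*z) - 14*z^2 + 25*z - 6
(2) = 6*c^2 - 49*c + 8
(3) = 2*z^3 + 17*z^2 + 8*z
(4) = 8 - 8*x
(5) = 9 - 45*t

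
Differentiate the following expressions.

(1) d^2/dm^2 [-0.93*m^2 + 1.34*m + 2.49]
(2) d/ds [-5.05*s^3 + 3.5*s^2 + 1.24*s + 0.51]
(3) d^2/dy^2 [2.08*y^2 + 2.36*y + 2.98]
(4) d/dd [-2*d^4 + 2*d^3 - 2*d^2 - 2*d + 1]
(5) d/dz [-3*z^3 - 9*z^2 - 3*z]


(1) = -1.86000000000000
(2) = -15.15*s^2 + 7.0*s + 1.24
(3) = 4.16000000000000
(4) = -8*d^3 + 6*d^2 - 4*d - 2
(5) = -9*z^2 - 18*z - 3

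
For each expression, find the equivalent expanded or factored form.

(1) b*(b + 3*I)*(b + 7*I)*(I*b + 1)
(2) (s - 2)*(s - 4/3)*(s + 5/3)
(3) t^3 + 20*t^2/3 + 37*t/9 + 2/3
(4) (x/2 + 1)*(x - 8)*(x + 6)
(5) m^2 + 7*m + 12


(1) = I*b^4 - 9*b^3 - 11*I*b^2 - 21*b
(2) = s^3 - 5*s^2/3 - 26*s/9 + 40/9
(3) = (t + 1/3)^2*(t + 6)
(4) = x^3/2 - 26*x - 48
(5) = (m + 3)*(m + 4)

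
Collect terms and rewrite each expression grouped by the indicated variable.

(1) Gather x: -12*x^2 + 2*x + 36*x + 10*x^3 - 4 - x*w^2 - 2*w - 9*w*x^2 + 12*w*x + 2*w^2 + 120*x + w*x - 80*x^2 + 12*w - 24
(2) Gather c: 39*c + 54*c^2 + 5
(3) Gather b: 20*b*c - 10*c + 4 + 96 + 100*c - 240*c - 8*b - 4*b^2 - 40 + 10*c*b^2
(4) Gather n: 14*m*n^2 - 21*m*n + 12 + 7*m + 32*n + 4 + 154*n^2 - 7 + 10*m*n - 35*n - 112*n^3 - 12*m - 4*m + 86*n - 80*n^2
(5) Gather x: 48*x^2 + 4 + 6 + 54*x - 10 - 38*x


(1) = 2*w^2 + 10*w + 10*x^3 + x^2*(-9*w - 92) + x*(-w^2 + 13*w + 158) - 28
(2) = 54*c^2 + 39*c + 5
(3) = b^2*(10*c - 4) + b*(20*c - 8) - 150*c + 60
(4) = -9*m - 112*n^3 + n^2*(14*m + 74) + n*(83 - 11*m) + 9
(5) = 48*x^2 + 16*x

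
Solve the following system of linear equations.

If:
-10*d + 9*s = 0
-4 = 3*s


Then:
d = -6/5
s = -4/3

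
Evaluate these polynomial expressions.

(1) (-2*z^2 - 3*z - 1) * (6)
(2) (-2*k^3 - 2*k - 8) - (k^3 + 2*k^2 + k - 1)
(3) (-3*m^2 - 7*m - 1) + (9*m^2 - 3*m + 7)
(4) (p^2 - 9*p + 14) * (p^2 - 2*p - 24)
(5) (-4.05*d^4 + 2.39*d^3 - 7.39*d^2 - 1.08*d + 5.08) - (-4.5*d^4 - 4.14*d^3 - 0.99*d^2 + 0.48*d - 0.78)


(1) = -12*z^2 - 18*z - 6
(2) = -3*k^3 - 2*k^2 - 3*k - 7
(3) = 6*m^2 - 10*m + 6
(4) = p^4 - 11*p^3 + 8*p^2 + 188*p - 336
(5) = 0.45*d^4 + 6.53*d^3 - 6.4*d^2 - 1.56*d + 5.86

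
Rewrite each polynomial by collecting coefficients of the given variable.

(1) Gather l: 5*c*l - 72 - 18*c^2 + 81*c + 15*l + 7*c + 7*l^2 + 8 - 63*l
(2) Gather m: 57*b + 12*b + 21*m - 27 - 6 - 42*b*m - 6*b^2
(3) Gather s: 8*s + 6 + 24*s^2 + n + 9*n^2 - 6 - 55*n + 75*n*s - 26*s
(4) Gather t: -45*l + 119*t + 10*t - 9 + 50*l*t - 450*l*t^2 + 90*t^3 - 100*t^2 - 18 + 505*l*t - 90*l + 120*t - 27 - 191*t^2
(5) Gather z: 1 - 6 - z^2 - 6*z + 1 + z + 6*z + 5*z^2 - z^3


(1) = -18*c^2 + 88*c + 7*l^2 + l*(5*c - 48) - 64
(2) = -6*b^2 + 69*b + m*(21 - 42*b) - 33
(3) = 9*n^2 - 54*n + 24*s^2 + s*(75*n - 18)
(4) = -135*l + 90*t^3 + t^2*(-450*l - 291) + t*(555*l + 249) - 54
(5) = -z^3 + 4*z^2 + z - 4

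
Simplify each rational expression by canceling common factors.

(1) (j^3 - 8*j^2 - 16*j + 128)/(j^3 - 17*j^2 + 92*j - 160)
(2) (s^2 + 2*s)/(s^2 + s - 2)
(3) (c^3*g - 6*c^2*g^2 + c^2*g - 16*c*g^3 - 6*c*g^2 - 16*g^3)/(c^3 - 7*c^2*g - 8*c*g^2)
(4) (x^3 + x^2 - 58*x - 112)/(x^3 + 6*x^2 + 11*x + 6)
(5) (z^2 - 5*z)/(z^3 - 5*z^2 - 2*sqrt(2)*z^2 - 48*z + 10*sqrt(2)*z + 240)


(1) = (j + 4)/(j - 5)
(2) = s/(s - 1)
(3) = (c^2*g + 2*c*g^2 + c*g + 2*g^2)/(c^2 + c*g)
(4) = (x^2 - x - 56)/(x^2 + 4*x + 3)
(5) = z/(z^2 - 2*sqrt(2)*z - 48)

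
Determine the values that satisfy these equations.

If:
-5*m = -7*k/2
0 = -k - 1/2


Then:
k = -1/2
m = -7/20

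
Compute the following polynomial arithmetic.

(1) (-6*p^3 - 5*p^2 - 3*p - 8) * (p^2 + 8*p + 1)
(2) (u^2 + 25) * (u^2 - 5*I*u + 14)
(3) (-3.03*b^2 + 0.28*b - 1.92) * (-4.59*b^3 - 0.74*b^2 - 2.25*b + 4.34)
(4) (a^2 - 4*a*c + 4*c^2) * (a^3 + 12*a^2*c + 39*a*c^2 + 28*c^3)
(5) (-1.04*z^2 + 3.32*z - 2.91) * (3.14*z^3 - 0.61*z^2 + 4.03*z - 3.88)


(1) = -6*p^5 - 53*p^4 - 49*p^3 - 37*p^2 - 67*p - 8
(2) = u^4 - 5*I*u^3 + 39*u^2 - 125*I*u + 350
(3) = 13.9077*b^5 + 0.957*b^4 + 15.4231*b^3 - 12.3594*b^2 + 5.5352*b - 8.3328
(4) = a^5 + 8*a^4*c - 5*a^3*c^2 - 80*a^2*c^3 + 44*a*c^4 + 112*c^5
(5) = -3.2656*z^5 + 11.0592*z^4 - 15.3538*z^3 + 19.1899*z^2 - 24.6089*z + 11.2908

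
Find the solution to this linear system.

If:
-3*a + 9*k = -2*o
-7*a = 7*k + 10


Then:
a = o/6 - 15/14
k = -o/6 - 5/14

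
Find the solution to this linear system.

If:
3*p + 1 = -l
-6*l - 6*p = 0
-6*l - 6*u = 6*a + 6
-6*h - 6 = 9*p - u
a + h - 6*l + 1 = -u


Then:
a = -24
h = 7/2
l = 1/2
p = -1/2
u = 45/2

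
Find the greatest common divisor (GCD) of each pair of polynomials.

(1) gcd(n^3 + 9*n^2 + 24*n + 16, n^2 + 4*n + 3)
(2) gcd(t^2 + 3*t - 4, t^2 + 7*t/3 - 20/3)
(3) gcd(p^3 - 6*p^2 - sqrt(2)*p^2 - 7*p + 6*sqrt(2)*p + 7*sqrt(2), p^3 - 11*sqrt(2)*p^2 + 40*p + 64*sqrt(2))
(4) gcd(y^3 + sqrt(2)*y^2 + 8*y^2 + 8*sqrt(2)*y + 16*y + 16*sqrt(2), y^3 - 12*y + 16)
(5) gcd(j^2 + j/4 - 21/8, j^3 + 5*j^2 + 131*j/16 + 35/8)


(1) = n + 1
(2) = gcd((t - 1)*(t + 4), (t - 5/3)*(t + 4)) = t + 4
(3) = gcd((p - 7)*(p + 1)*(p - sqrt(2)), (p - 8*sqrt(2))*(p - 4*sqrt(2))*(p + sqrt(2))) = 1
(4) = y + 4
(5) = gcd((j - 3/2)*(j + 7/4), (j + 5/4)*(j + 7/4)*(j + 2)) = j + 7/4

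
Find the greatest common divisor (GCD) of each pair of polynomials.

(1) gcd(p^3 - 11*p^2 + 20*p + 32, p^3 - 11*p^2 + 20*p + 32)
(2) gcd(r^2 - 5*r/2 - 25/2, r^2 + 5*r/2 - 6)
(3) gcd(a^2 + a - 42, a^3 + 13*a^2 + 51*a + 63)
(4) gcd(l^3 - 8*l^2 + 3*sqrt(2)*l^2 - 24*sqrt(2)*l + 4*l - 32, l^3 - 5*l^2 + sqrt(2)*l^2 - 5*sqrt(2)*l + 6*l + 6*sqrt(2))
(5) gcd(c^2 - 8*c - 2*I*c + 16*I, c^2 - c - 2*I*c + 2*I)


(1) = gcd((p - 8)*(p - 4)*(p + 1), (p - 8)*(p - 4)*(p + 1)) = p^3 - 11*p^2 + 20*p + 32
(2) = 1
(3) = a + 7
(4) = l + sqrt(2)
(5) = c - 2*I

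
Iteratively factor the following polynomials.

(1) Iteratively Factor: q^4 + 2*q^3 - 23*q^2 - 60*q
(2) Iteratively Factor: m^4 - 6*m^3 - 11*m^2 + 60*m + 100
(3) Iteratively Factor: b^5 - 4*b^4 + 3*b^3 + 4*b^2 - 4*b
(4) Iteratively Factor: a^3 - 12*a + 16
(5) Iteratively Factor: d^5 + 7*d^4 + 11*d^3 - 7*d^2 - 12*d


(1) = (q + 4)*(q^3 - 2*q^2 - 15*q) = (q + 3)*(q + 4)*(q^2 - 5*q) = q*(q + 3)*(q + 4)*(q - 5)
(2) = (m - 5)*(m^3 - m^2 - 16*m - 20) = (m - 5)*(m + 2)*(m^2 - 3*m - 10) = (m - 5)^2*(m + 2)*(m + 2)
(3) = (b - 2)*(b^4 - 2*b^3 - b^2 + 2*b) = (b - 2)^2*(b^3 - b) = (b - 2)^2*(b + 1)*(b^2 - b) = b*(b - 2)^2*(b + 1)*(b - 1)
(4) = (a - 2)*(a^2 + 2*a - 8) = (a - 2)^2*(a + 4)
(5) = (d - 1)*(d^4 + 8*d^3 + 19*d^2 + 12*d) = (d - 1)*(d + 4)*(d^3 + 4*d^2 + 3*d) = (d - 1)*(d + 3)*(d + 4)*(d^2 + d) = d*(d - 1)*(d + 3)*(d + 4)*(d + 1)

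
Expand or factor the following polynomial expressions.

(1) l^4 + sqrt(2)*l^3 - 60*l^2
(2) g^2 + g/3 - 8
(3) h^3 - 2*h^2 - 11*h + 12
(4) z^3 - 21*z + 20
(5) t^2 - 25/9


(1) = l^2*(l - 5*sqrt(2))*(l + 6*sqrt(2))
(2) = (g - 8/3)*(g + 3)
(3) = (h - 4)*(h - 1)*(h + 3)
(4) = (z - 4)*(z - 1)*(z + 5)
(5) = (t - 5/3)*(t + 5/3)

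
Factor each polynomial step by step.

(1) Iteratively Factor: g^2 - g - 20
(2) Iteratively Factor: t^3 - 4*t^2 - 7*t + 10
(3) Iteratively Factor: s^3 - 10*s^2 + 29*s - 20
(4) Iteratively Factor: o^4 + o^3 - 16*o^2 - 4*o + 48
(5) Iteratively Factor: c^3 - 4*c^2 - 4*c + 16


(1) = (g - 5)*(g + 4)
(2) = (t - 5)*(t^2 + t - 2) = (t - 5)*(t - 1)*(t + 2)
(3) = (s - 1)*(s^2 - 9*s + 20) = (s - 5)*(s - 1)*(s - 4)
(4) = (o - 2)*(o^3 + 3*o^2 - 10*o - 24) = (o - 3)*(o - 2)*(o^2 + 6*o + 8) = (o - 3)*(o - 2)*(o + 4)*(o + 2)
(5) = (c - 2)*(c^2 - 2*c - 8) = (c - 2)*(c + 2)*(c - 4)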